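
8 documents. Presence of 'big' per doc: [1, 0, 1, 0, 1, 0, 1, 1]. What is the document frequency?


Checking each document for 'big':
Doc 1: present
Doc 2: absent
Doc 3: present
Doc 4: absent
Doc 5: present
Doc 6: absent
Doc 7: present
Doc 8: present
df = sum of presences = 1 + 0 + 1 + 0 + 1 + 0 + 1 + 1 = 5

5


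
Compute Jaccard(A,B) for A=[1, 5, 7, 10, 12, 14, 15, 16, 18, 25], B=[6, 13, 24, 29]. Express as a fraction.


A intersect B = []
|A intersect B| = 0
A union B = [1, 5, 6, 7, 10, 12, 13, 14, 15, 16, 18, 24, 25, 29]
|A union B| = 14
Jaccard = 0/14 = 0

0


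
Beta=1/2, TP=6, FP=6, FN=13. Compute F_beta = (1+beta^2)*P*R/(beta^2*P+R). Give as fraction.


P = TP/(TP+FP) = 6/12 = 1/2
R = TP/(TP+FN) = 6/19 = 6/19
beta^2 = 1/2^2 = 1/4
(1 + beta^2) = 5/4
Numerator = (1+beta^2)*P*R = 15/76
Denominator = beta^2*P + R = 1/8 + 6/19 = 67/152
F_beta = 30/67

30/67


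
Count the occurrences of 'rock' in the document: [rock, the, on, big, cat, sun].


Document has 6 words
Scanning for 'rock':
Found at positions: [0]
Count = 1

1


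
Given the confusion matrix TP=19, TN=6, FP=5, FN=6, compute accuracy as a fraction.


Accuracy = (TP + TN) / (TP + TN + FP + FN)
TP + TN = 19 + 6 = 25
Total = 19 + 6 + 5 + 6 = 36
Accuracy = 25 / 36 = 25/36

25/36


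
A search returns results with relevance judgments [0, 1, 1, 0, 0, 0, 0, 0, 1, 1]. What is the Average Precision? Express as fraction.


Computing P@k for each relevant position:
Position 1: not relevant
Position 2: relevant, P@2 = 1/2 = 1/2
Position 3: relevant, P@3 = 2/3 = 2/3
Position 4: not relevant
Position 5: not relevant
Position 6: not relevant
Position 7: not relevant
Position 8: not relevant
Position 9: relevant, P@9 = 3/9 = 1/3
Position 10: relevant, P@10 = 4/10 = 2/5
Sum of P@k = 1/2 + 2/3 + 1/3 + 2/5 = 19/10
AP = 19/10 / 4 = 19/40

19/40


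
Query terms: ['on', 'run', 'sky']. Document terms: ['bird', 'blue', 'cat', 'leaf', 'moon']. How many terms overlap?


Query terms: ['on', 'run', 'sky']
Document terms: ['bird', 'blue', 'cat', 'leaf', 'moon']
Common terms: []
Overlap count = 0

0


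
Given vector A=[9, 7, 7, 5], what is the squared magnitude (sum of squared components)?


|A|^2 = sum of squared components
A[0]^2 = 9^2 = 81
A[1]^2 = 7^2 = 49
A[2]^2 = 7^2 = 49
A[3]^2 = 5^2 = 25
Sum = 81 + 49 + 49 + 25 = 204

204


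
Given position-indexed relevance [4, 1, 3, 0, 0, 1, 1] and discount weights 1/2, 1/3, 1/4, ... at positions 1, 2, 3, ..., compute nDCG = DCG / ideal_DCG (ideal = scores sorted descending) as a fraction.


Position discount weights w_i = 1/(i+1) for i=1..7:
Weights = [1/2, 1/3, 1/4, 1/5, 1/6, 1/7, 1/8]
Actual relevance: [4, 1, 3, 0, 0, 1, 1]
DCG = 4/2 + 1/3 + 3/4 + 0/5 + 0/6 + 1/7 + 1/8 = 563/168
Ideal relevance (sorted desc): [4, 3, 1, 1, 1, 0, 0]
Ideal DCG = 4/2 + 3/3 + 1/4 + 1/5 + 1/6 + 0/7 + 0/8 = 217/60
nDCG = DCG / ideal_DCG = 563/168 / 217/60 = 2815/3038

2815/3038


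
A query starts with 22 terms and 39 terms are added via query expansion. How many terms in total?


Original terms: 22
Expansion terms: 39
Total = 22 + 39 = 61

61


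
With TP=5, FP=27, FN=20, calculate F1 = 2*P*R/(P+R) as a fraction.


F1 = 2 * P * R / (P + R)
P = TP/(TP+FP) = 5/32 = 5/32
R = TP/(TP+FN) = 5/25 = 1/5
2 * P * R = 2 * 5/32 * 1/5 = 1/16
P + R = 5/32 + 1/5 = 57/160
F1 = 1/16 / 57/160 = 10/57

10/57


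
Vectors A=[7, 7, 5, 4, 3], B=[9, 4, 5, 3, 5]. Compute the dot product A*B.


Dot product = sum of element-wise products
A[0]*B[0] = 7*9 = 63
A[1]*B[1] = 7*4 = 28
A[2]*B[2] = 5*5 = 25
A[3]*B[3] = 4*3 = 12
A[4]*B[4] = 3*5 = 15
Sum = 63 + 28 + 25 + 12 + 15 = 143

143


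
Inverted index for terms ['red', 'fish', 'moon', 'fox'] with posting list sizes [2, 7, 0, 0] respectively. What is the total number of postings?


Summing posting list sizes:
'red': 2 postings
'fish': 7 postings
'moon': 0 postings
'fox': 0 postings
Total = 2 + 7 + 0 + 0 = 9

9


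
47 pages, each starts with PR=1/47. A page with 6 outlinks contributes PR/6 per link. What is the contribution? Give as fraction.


Initial PR = 1/47 = 1/47
Outlinks = 6
Contribution per link = PR / outlinks
= 1/47 / 6
= 1/282

1/282


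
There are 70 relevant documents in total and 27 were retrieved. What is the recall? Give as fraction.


Recall = retrieved_relevant / total_relevant
= 27 / 70
= 27 / (27 + 43)
= 27/70

27/70


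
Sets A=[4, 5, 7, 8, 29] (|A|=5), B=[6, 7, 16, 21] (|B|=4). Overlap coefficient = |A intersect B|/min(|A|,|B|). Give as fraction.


A intersect B = [7]
|A intersect B| = 1
min(|A|, |B|) = min(5, 4) = 4
Overlap = 1 / 4 = 1/4

1/4


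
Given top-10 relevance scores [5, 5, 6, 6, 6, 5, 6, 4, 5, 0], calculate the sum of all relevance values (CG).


Cumulative Gain = sum of relevance scores
Position 1: rel=5, running sum=5
Position 2: rel=5, running sum=10
Position 3: rel=6, running sum=16
Position 4: rel=6, running sum=22
Position 5: rel=6, running sum=28
Position 6: rel=5, running sum=33
Position 7: rel=6, running sum=39
Position 8: rel=4, running sum=43
Position 9: rel=5, running sum=48
Position 10: rel=0, running sum=48
CG = 48

48


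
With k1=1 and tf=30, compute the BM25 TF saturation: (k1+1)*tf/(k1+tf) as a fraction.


BM25 TF component = (k1+1)*tf / (k1+tf)
k1 = 1, tf = 30
Numerator = (1+1)*30 = 60
Denominator = 1 + 30 = 31
= 60/31 = 60/31

60/31


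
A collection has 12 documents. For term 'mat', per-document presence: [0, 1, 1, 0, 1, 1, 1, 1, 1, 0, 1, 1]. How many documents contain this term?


Checking each document for 'mat':
Doc 1: absent
Doc 2: present
Doc 3: present
Doc 4: absent
Doc 5: present
Doc 6: present
Doc 7: present
Doc 8: present
Doc 9: present
Doc 10: absent
Doc 11: present
Doc 12: present
df = sum of presences = 0 + 1 + 1 + 0 + 1 + 1 + 1 + 1 + 1 + 0 + 1 + 1 = 9

9


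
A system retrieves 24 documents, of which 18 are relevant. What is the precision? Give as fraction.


Precision = relevant_retrieved / total_retrieved
= 18 / 24
= 18 / (18 + 6)
= 3/4

3/4


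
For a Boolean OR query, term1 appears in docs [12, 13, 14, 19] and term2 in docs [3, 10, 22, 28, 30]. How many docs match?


Boolean OR: find union of posting lists
term1 docs: [12, 13, 14, 19]
term2 docs: [3, 10, 22, 28, 30]
Union: [3, 10, 12, 13, 14, 19, 22, 28, 30]
|union| = 9

9


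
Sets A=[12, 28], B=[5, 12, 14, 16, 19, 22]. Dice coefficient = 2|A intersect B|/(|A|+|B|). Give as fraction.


A intersect B = [12]
|A intersect B| = 1
|A| = 2, |B| = 6
Dice = 2*1 / (2+6)
= 2 / 8 = 1/4

1/4


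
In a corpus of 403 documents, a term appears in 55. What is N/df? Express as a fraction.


IDF ratio = N / df
= 403 / 55
= 403/55

403/55


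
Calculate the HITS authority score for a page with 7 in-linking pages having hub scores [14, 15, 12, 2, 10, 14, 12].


Authority = sum of hub scores of in-linkers
In-link 1: hub score = 14
In-link 2: hub score = 15
In-link 3: hub score = 12
In-link 4: hub score = 2
In-link 5: hub score = 10
In-link 6: hub score = 14
In-link 7: hub score = 12
Authority = 14 + 15 + 12 + 2 + 10 + 14 + 12 = 79

79


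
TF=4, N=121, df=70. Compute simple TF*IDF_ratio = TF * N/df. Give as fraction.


TF * (N/df)
= 4 * (121/70)
= 4 * 121/70
= 242/35

242/35


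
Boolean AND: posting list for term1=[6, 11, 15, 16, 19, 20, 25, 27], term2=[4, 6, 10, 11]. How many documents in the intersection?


Boolean AND: find intersection of posting lists
term1 docs: [6, 11, 15, 16, 19, 20, 25, 27]
term2 docs: [4, 6, 10, 11]
Intersection: [6, 11]
|intersection| = 2

2


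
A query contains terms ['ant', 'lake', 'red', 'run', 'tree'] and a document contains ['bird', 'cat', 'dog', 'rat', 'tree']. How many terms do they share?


Query terms: ['ant', 'lake', 'red', 'run', 'tree']
Document terms: ['bird', 'cat', 'dog', 'rat', 'tree']
Common terms: ['tree']
Overlap count = 1

1


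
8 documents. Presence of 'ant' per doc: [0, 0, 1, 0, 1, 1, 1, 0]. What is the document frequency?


Checking each document for 'ant':
Doc 1: absent
Doc 2: absent
Doc 3: present
Doc 4: absent
Doc 5: present
Doc 6: present
Doc 7: present
Doc 8: absent
df = sum of presences = 0 + 0 + 1 + 0 + 1 + 1 + 1 + 0 = 4

4


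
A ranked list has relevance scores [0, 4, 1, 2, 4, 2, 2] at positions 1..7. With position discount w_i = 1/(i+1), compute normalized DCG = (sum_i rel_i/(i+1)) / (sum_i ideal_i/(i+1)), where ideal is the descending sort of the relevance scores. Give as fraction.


Position discount weights w_i = 1/(i+1) for i=1..7:
Weights = [1/2, 1/3, 1/4, 1/5, 1/6, 1/7, 1/8]
Actual relevance: [0, 4, 1, 2, 4, 2, 2]
DCG = 0/2 + 4/3 + 1/4 + 2/5 + 4/6 + 2/7 + 2/8 = 223/70
Ideal relevance (sorted desc): [4, 4, 2, 2, 2, 1, 0]
Ideal DCG = 4/2 + 4/3 + 2/4 + 2/5 + 2/6 + 1/7 + 0/8 = 989/210
nDCG = DCG / ideal_DCG = 223/70 / 989/210 = 669/989

669/989


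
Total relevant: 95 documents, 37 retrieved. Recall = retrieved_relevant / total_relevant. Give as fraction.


Recall = retrieved_relevant / total_relevant
= 37 / 95
= 37 / (37 + 58)
= 37/95

37/95


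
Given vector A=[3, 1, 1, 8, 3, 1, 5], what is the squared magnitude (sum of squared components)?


|A|^2 = sum of squared components
A[0]^2 = 3^2 = 9
A[1]^2 = 1^2 = 1
A[2]^2 = 1^2 = 1
A[3]^2 = 8^2 = 64
A[4]^2 = 3^2 = 9
A[5]^2 = 1^2 = 1
A[6]^2 = 5^2 = 25
Sum = 9 + 1 + 1 + 64 + 9 + 1 + 25 = 110

110


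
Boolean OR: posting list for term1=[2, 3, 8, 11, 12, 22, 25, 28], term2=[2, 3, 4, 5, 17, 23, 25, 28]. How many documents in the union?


Boolean OR: find union of posting lists
term1 docs: [2, 3, 8, 11, 12, 22, 25, 28]
term2 docs: [2, 3, 4, 5, 17, 23, 25, 28]
Union: [2, 3, 4, 5, 8, 11, 12, 17, 22, 23, 25, 28]
|union| = 12

12


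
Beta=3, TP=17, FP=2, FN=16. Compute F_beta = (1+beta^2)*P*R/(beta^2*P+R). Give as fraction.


P = TP/(TP+FP) = 17/19 = 17/19
R = TP/(TP+FN) = 17/33 = 17/33
beta^2 = 3^2 = 9
(1 + beta^2) = 10
Numerator = (1+beta^2)*P*R = 2890/627
Denominator = beta^2*P + R = 153/19 + 17/33 = 5372/627
F_beta = 85/158

85/158


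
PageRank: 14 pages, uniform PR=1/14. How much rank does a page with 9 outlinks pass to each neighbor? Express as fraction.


Initial PR = 1/14 = 1/14
Outlinks = 9
Contribution per link = PR / outlinks
= 1/14 / 9
= 1/126

1/126


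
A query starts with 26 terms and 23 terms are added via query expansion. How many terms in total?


Original terms: 26
Expansion terms: 23
Total = 26 + 23 = 49

49


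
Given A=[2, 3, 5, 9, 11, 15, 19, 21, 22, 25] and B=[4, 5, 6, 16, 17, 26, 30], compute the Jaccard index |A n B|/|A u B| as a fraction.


A intersect B = [5]
|A intersect B| = 1
A union B = [2, 3, 4, 5, 6, 9, 11, 15, 16, 17, 19, 21, 22, 25, 26, 30]
|A union B| = 16
Jaccard = 1/16 = 1/16

1/16


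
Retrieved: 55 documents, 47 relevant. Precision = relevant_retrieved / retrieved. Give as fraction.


Precision = relevant_retrieved / total_retrieved
= 47 / 55
= 47 / (47 + 8)
= 47/55

47/55


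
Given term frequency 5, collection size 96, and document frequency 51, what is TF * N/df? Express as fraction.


TF * (N/df)
= 5 * (96/51)
= 5 * 32/17
= 160/17

160/17


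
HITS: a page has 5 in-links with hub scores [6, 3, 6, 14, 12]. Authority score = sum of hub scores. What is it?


Authority = sum of hub scores of in-linkers
In-link 1: hub score = 6
In-link 2: hub score = 3
In-link 3: hub score = 6
In-link 4: hub score = 14
In-link 5: hub score = 12
Authority = 6 + 3 + 6 + 14 + 12 = 41

41


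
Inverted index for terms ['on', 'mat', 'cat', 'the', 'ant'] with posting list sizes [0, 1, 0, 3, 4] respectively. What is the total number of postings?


Summing posting list sizes:
'on': 0 postings
'mat': 1 postings
'cat': 0 postings
'the': 3 postings
'ant': 4 postings
Total = 0 + 1 + 0 + 3 + 4 = 8

8


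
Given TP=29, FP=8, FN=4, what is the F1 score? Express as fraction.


F1 = 2 * P * R / (P + R)
P = TP/(TP+FP) = 29/37 = 29/37
R = TP/(TP+FN) = 29/33 = 29/33
2 * P * R = 2 * 29/37 * 29/33 = 1682/1221
P + R = 29/37 + 29/33 = 2030/1221
F1 = 1682/1221 / 2030/1221 = 29/35

29/35


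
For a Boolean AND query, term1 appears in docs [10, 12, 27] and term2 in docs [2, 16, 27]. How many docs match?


Boolean AND: find intersection of posting lists
term1 docs: [10, 12, 27]
term2 docs: [2, 16, 27]
Intersection: [27]
|intersection| = 1

1


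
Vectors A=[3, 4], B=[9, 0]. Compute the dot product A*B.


Dot product = sum of element-wise products
A[0]*B[0] = 3*9 = 27
A[1]*B[1] = 4*0 = 0
Sum = 27 + 0 = 27

27


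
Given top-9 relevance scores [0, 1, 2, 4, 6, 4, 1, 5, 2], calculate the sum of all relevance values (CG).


Cumulative Gain = sum of relevance scores
Position 1: rel=0, running sum=0
Position 2: rel=1, running sum=1
Position 3: rel=2, running sum=3
Position 4: rel=4, running sum=7
Position 5: rel=6, running sum=13
Position 6: rel=4, running sum=17
Position 7: rel=1, running sum=18
Position 8: rel=5, running sum=23
Position 9: rel=2, running sum=25
CG = 25

25


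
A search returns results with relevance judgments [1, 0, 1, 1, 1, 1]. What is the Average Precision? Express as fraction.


Computing P@k for each relevant position:
Position 1: relevant, P@1 = 1/1 = 1
Position 2: not relevant
Position 3: relevant, P@3 = 2/3 = 2/3
Position 4: relevant, P@4 = 3/4 = 3/4
Position 5: relevant, P@5 = 4/5 = 4/5
Position 6: relevant, P@6 = 5/6 = 5/6
Sum of P@k = 1 + 2/3 + 3/4 + 4/5 + 5/6 = 81/20
AP = 81/20 / 5 = 81/100

81/100


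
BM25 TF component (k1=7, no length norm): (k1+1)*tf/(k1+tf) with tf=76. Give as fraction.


BM25 TF component = (k1+1)*tf / (k1+tf)
k1 = 7, tf = 76
Numerator = (7+1)*76 = 608
Denominator = 7 + 76 = 83
= 608/83 = 608/83

608/83


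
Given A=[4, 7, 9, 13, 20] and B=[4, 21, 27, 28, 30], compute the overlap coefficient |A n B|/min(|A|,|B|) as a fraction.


A intersect B = [4]
|A intersect B| = 1
min(|A|, |B|) = min(5, 5) = 5
Overlap = 1 / 5 = 1/5

1/5


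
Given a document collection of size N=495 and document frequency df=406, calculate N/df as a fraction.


IDF ratio = N / df
= 495 / 406
= 495/406

495/406


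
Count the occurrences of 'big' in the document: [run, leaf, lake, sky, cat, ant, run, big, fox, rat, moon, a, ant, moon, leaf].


Document has 15 words
Scanning for 'big':
Found at positions: [7]
Count = 1

1


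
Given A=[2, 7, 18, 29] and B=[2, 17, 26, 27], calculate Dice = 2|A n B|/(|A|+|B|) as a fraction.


A intersect B = [2]
|A intersect B| = 1
|A| = 4, |B| = 4
Dice = 2*1 / (4+4)
= 2 / 8 = 1/4

1/4


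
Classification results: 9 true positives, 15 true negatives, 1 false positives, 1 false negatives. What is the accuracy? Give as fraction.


Accuracy = (TP + TN) / (TP + TN + FP + FN)
TP + TN = 9 + 15 = 24
Total = 9 + 15 + 1 + 1 = 26
Accuracy = 24 / 26 = 12/13

12/13


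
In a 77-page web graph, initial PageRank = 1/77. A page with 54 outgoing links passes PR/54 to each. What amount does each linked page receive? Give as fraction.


Initial PR = 1/77 = 1/77
Outlinks = 54
Contribution per link = PR / outlinks
= 1/77 / 54
= 1/4158

1/4158


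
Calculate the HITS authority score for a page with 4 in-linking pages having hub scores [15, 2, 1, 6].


Authority = sum of hub scores of in-linkers
In-link 1: hub score = 15
In-link 2: hub score = 2
In-link 3: hub score = 1
In-link 4: hub score = 6
Authority = 15 + 2 + 1 + 6 = 24

24


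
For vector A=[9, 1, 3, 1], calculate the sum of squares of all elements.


|A|^2 = sum of squared components
A[0]^2 = 9^2 = 81
A[1]^2 = 1^2 = 1
A[2]^2 = 3^2 = 9
A[3]^2 = 1^2 = 1
Sum = 81 + 1 + 9 + 1 = 92

92


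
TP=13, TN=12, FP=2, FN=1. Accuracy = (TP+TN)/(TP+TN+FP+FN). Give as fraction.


Accuracy = (TP + TN) / (TP + TN + FP + FN)
TP + TN = 13 + 12 = 25
Total = 13 + 12 + 2 + 1 = 28
Accuracy = 25 / 28 = 25/28

25/28


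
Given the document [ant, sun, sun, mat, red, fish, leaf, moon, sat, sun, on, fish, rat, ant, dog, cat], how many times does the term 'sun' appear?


Document has 16 words
Scanning for 'sun':
Found at positions: [1, 2, 9]
Count = 3

3


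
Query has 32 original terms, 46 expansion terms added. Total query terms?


Original terms: 32
Expansion terms: 46
Total = 32 + 46 = 78

78


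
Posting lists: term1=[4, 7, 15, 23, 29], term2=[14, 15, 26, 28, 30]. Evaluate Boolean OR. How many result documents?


Boolean OR: find union of posting lists
term1 docs: [4, 7, 15, 23, 29]
term2 docs: [14, 15, 26, 28, 30]
Union: [4, 7, 14, 15, 23, 26, 28, 29, 30]
|union| = 9

9


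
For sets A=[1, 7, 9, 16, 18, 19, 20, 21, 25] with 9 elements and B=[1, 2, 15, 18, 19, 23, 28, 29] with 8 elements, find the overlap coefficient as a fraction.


A intersect B = [1, 18, 19]
|A intersect B| = 3
min(|A|, |B|) = min(9, 8) = 8
Overlap = 3 / 8 = 3/8

3/8


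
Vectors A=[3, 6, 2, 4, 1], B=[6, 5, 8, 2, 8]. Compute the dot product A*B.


Dot product = sum of element-wise products
A[0]*B[0] = 3*6 = 18
A[1]*B[1] = 6*5 = 30
A[2]*B[2] = 2*8 = 16
A[3]*B[3] = 4*2 = 8
A[4]*B[4] = 1*8 = 8
Sum = 18 + 30 + 16 + 8 + 8 = 80

80


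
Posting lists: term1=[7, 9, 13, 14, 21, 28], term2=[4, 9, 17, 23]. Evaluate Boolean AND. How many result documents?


Boolean AND: find intersection of posting lists
term1 docs: [7, 9, 13, 14, 21, 28]
term2 docs: [4, 9, 17, 23]
Intersection: [9]
|intersection| = 1

1


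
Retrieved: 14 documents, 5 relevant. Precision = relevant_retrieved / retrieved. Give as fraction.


Precision = relevant_retrieved / total_retrieved
= 5 / 14
= 5 / (5 + 9)
= 5/14

5/14


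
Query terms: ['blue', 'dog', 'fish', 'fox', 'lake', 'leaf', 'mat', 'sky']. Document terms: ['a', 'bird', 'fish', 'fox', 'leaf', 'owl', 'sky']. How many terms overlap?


Query terms: ['blue', 'dog', 'fish', 'fox', 'lake', 'leaf', 'mat', 'sky']
Document terms: ['a', 'bird', 'fish', 'fox', 'leaf', 'owl', 'sky']
Common terms: ['fish', 'fox', 'leaf', 'sky']
Overlap count = 4

4


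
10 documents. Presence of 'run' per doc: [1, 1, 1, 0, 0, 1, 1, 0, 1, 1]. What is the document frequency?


Checking each document for 'run':
Doc 1: present
Doc 2: present
Doc 3: present
Doc 4: absent
Doc 5: absent
Doc 6: present
Doc 7: present
Doc 8: absent
Doc 9: present
Doc 10: present
df = sum of presences = 1 + 1 + 1 + 0 + 0 + 1 + 1 + 0 + 1 + 1 = 7

7


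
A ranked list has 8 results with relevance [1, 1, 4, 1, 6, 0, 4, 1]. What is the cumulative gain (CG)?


Cumulative Gain = sum of relevance scores
Position 1: rel=1, running sum=1
Position 2: rel=1, running sum=2
Position 3: rel=4, running sum=6
Position 4: rel=1, running sum=7
Position 5: rel=6, running sum=13
Position 6: rel=0, running sum=13
Position 7: rel=4, running sum=17
Position 8: rel=1, running sum=18
CG = 18

18


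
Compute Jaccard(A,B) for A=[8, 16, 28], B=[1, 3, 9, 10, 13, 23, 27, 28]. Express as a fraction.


A intersect B = [28]
|A intersect B| = 1
A union B = [1, 3, 8, 9, 10, 13, 16, 23, 27, 28]
|A union B| = 10
Jaccard = 1/10 = 1/10

1/10


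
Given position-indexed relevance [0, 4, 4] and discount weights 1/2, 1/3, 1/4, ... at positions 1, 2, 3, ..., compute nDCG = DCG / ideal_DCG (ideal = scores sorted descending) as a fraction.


Position discount weights w_i = 1/(i+1) for i=1..3:
Weights = [1/2, 1/3, 1/4]
Actual relevance: [0, 4, 4]
DCG = 0/2 + 4/3 + 4/4 = 7/3
Ideal relevance (sorted desc): [4, 4, 0]
Ideal DCG = 4/2 + 4/3 + 0/4 = 10/3
nDCG = DCG / ideal_DCG = 7/3 / 10/3 = 7/10

7/10


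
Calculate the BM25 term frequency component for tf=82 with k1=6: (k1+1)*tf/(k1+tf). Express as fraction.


BM25 TF component = (k1+1)*tf / (k1+tf)
k1 = 6, tf = 82
Numerator = (6+1)*82 = 574
Denominator = 6 + 82 = 88
= 574/88 = 287/44

287/44


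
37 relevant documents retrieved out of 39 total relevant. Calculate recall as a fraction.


Recall = retrieved_relevant / total_relevant
= 37 / 39
= 37 / (37 + 2)
= 37/39

37/39


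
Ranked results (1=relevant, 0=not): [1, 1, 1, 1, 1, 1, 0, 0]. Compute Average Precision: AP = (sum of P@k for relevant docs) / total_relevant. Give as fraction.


Computing P@k for each relevant position:
Position 1: relevant, P@1 = 1/1 = 1
Position 2: relevant, P@2 = 2/2 = 1
Position 3: relevant, P@3 = 3/3 = 1
Position 4: relevant, P@4 = 4/4 = 1
Position 5: relevant, P@5 = 5/5 = 1
Position 6: relevant, P@6 = 6/6 = 1
Position 7: not relevant
Position 8: not relevant
Sum of P@k = 1 + 1 + 1 + 1 + 1 + 1 = 6
AP = 6 / 6 = 1

1


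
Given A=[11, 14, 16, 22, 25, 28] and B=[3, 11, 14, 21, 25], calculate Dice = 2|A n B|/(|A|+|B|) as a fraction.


A intersect B = [11, 14, 25]
|A intersect B| = 3
|A| = 6, |B| = 5
Dice = 2*3 / (6+5)
= 6 / 11 = 6/11

6/11


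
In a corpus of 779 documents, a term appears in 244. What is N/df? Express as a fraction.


IDF ratio = N / df
= 779 / 244
= 779/244

779/244


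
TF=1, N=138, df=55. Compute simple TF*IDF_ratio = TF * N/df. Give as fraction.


TF * (N/df)
= 1 * (138/55)
= 1 * 138/55
= 138/55

138/55


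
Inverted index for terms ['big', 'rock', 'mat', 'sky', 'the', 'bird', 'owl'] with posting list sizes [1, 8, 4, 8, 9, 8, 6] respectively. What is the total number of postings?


Summing posting list sizes:
'big': 1 postings
'rock': 8 postings
'mat': 4 postings
'sky': 8 postings
'the': 9 postings
'bird': 8 postings
'owl': 6 postings
Total = 1 + 8 + 4 + 8 + 9 + 8 + 6 = 44

44


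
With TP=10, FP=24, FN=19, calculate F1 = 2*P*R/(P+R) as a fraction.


F1 = 2 * P * R / (P + R)
P = TP/(TP+FP) = 10/34 = 5/17
R = TP/(TP+FN) = 10/29 = 10/29
2 * P * R = 2 * 5/17 * 10/29 = 100/493
P + R = 5/17 + 10/29 = 315/493
F1 = 100/493 / 315/493 = 20/63

20/63


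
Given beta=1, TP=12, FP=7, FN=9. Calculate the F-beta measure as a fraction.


P = TP/(TP+FP) = 12/19 = 12/19
R = TP/(TP+FN) = 12/21 = 4/7
beta^2 = 1^2 = 1
(1 + beta^2) = 2
Numerator = (1+beta^2)*P*R = 96/133
Denominator = beta^2*P + R = 12/19 + 4/7 = 160/133
F_beta = 3/5

3/5


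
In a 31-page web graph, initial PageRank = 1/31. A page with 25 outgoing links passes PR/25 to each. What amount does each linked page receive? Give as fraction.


Initial PR = 1/31 = 1/31
Outlinks = 25
Contribution per link = PR / outlinks
= 1/31 / 25
= 1/775

1/775


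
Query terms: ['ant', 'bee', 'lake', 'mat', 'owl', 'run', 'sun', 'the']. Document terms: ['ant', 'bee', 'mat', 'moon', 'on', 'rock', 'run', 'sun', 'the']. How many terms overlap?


Query terms: ['ant', 'bee', 'lake', 'mat', 'owl', 'run', 'sun', 'the']
Document terms: ['ant', 'bee', 'mat', 'moon', 'on', 'rock', 'run', 'sun', 'the']
Common terms: ['ant', 'bee', 'mat', 'run', 'sun', 'the']
Overlap count = 6

6


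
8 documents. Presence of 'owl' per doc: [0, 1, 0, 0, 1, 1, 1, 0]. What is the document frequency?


Checking each document for 'owl':
Doc 1: absent
Doc 2: present
Doc 3: absent
Doc 4: absent
Doc 5: present
Doc 6: present
Doc 7: present
Doc 8: absent
df = sum of presences = 0 + 1 + 0 + 0 + 1 + 1 + 1 + 0 = 4

4


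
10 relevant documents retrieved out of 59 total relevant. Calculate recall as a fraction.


Recall = retrieved_relevant / total_relevant
= 10 / 59
= 10 / (10 + 49)
= 10/59

10/59


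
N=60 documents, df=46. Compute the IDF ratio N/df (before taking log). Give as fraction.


IDF ratio = N / df
= 60 / 46
= 30/23

30/23


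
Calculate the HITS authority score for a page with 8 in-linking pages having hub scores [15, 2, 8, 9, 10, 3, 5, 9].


Authority = sum of hub scores of in-linkers
In-link 1: hub score = 15
In-link 2: hub score = 2
In-link 3: hub score = 8
In-link 4: hub score = 9
In-link 5: hub score = 10
In-link 6: hub score = 3
In-link 7: hub score = 5
In-link 8: hub score = 9
Authority = 15 + 2 + 8 + 9 + 10 + 3 + 5 + 9 = 61

61


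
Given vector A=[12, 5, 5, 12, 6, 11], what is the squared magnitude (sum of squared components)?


|A|^2 = sum of squared components
A[0]^2 = 12^2 = 144
A[1]^2 = 5^2 = 25
A[2]^2 = 5^2 = 25
A[3]^2 = 12^2 = 144
A[4]^2 = 6^2 = 36
A[5]^2 = 11^2 = 121
Sum = 144 + 25 + 25 + 144 + 36 + 121 = 495

495


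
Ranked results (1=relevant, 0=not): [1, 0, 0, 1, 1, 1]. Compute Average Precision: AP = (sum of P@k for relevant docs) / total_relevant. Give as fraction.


Computing P@k for each relevant position:
Position 1: relevant, P@1 = 1/1 = 1
Position 2: not relevant
Position 3: not relevant
Position 4: relevant, P@4 = 2/4 = 1/2
Position 5: relevant, P@5 = 3/5 = 3/5
Position 6: relevant, P@6 = 4/6 = 2/3
Sum of P@k = 1 + 1/2 + 3/5 + 2/3 = 83/30
AP = 83/30 / 4 = 83/120

83/120


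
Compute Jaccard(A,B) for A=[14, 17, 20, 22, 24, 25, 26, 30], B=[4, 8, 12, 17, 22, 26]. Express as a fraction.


A intersect B = [17, 22, 26]
|A intersect B| = 3
A union B = [4, 8, 12, 14, 17, 20, 22, 24, 25, 26, 30]
|A union B| = 11
Jaccard = 3/11 = 3/11

3/11


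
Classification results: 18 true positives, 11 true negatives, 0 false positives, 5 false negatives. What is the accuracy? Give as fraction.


Accuracy = (TP + TN) / (TP + TN + FP + FN)
TP + TN = 18 + 11 = 29
Total = 18 + 11 + 0 + 5 = 34
Accuracy = 29 / 34 = 29/34

29/34


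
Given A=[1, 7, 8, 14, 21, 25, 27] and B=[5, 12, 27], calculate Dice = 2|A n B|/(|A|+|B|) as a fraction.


A intersect B = [27]
|A intersect B| = 1
|A| = 7, |B| = 3
Dice = 2*1 / (7+3)
= 2 / 10 = 1/5

1/5


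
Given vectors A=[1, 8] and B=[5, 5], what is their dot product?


Dot product = sum of element-wise products
A[0]*B[0] = 1*5 = 5
A[1]*B[1] = 8*5 = 40
Sum = 5 + 40 = 45

45


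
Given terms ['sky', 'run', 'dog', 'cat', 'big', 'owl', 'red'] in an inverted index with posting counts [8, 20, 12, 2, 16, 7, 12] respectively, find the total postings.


Summing posting list sizes:
'sky': 8 postings
'run': 20 postings
'dog': 12 postings
'cat': 2 postings
'big': 16 postings
'owl': 7 postings
'red': 12 postings
Total = 8 + 20 + 12 + 2 + 16 + 7 + 12 = 77

77


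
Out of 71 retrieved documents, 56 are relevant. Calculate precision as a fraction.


Precision = relevant_retrieved / total_retrieved
= 56 / 71
= 56 / (56 + 15)
= 56/71

56/71


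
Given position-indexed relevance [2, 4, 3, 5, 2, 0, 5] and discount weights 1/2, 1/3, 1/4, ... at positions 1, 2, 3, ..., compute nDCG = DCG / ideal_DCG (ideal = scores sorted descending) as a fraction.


Position discount weights w_i = 1/(i+1) for i=1..7:
Weights = [1/2, 1/3, 1/4, 1/5, 1/6, 1/7, 1/8]
Actual relevance: [2, 4, 3, 5, 2, 0, 5]
DCG = 2/2 + 4/3 + 3/4 + 5/5 + 2/6 + 0/7 + 5/8 = 121/24
Ideal relevance (sorted desc): [5, 5, 4, 3, 2, 2, 0]
Ideal DCG = 5/2 + 5/3 + 4/4 + 3/5 + 2/6 + 2/7 + 0/8 = 447/70
nDCG = DCG / ideal_DCG = 121/24 / 447/70 = 4235/5364

4235/5364


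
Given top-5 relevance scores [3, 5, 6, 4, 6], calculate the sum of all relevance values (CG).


Cumulative Gain = sum of relevance scores
Position 1: rel=3, running sum=3
Position 2: rel=5, running sum=8
Position 3: rel=6, running sum=14
Position 4: rel=4, running sum=18
Position 5: rel=6, running sum=24
CG = 24

24


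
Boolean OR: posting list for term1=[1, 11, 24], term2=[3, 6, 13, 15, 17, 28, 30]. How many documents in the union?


Boolean OR: find union of posting lists
term1 docs: [1, 11, 24]
term2 docs: [3, 6, 13, 15, 17, 28, 30]
Union: [1, 3, 6, 11, 13, 15, 17, 24, 28, 30]
|union| = 10

10


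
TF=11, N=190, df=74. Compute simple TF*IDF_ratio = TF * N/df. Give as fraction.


TF * (N/df)
= 11 * (190/74)
= 11 * 95/37
= 1045/37

1045/37


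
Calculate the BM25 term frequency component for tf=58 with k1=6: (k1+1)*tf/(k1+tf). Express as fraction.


BM25 TF component = (k1+1)*tf / (k1+tf)
k1 = 6, tf = 58
Numerator = (6+1)*58 = 406
Denominator = 6 + 58 = 64
= 406/64 = 203/32

203/32


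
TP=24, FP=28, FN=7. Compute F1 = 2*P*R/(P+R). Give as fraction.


F1 = 2 * P * R / (P + R)
P = TP/(TP+FP) = 24/52 = 6/13
R = TP/(TP+FN) = 24/31 = 24/31
2 * P * R = 2 * 6/13 * 24/31 = 288/403
P + R = 6/13 + 24/31 = 498/403
F1 = 288/403 / 498/403 = 48/83

48/83


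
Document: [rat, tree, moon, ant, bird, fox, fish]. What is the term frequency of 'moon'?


Document has 7 words
Scanning for 'moon':
Found at positions: [2]
Count = 1

1


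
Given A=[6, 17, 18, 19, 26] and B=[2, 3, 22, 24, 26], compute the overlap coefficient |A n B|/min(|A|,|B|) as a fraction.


A intersect B = [26]
|A intersect B| = 1
min(|A|, |B|) = min(5, 5) = 5
Overlap = 1 / 5 = 1/5

1/5


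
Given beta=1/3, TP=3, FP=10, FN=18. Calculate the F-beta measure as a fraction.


P = TP/(TP+FP) = 3/13 = 3/13
R = TP/(TP+FN) = 3/21 = 1/7
beta^2 = 1/3^2 = 1/9
(1 + beta^2) = 10/9
Numerator = (1+beta^2)*P*R = 10/273
Denominator = beta^2*P + R = 1/39 + 1/7 = 46/273
F_beta = 5/23

5/23


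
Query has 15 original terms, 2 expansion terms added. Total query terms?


Original terms: 15
Expansion terms: 2
Total = 15 + 2 = 17

17


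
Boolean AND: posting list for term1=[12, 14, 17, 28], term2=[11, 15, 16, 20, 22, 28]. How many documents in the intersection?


Boolean AND: find intersection of posting lists
term1 docs: [12, 14, 17, 28]
term2 docs: [11, 15, 16, 20, 22, 28]
Intersection: [28]
|intersection| = 1

1


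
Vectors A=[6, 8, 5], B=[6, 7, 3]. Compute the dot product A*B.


Dot product = sum of element-wise products
A[0]*B[0] = 6*6 = 36
A[1]*B[1] = 8*7 = 56
A[2]*B[2] = 5*3 = 15
Sum = 36 + 56 + 15 = 107

107


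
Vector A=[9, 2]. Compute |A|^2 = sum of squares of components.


|A|^2 = sum of squared components
A[0]^2 = 9^2 = 81
A[1]^2 = 2^2 = 4
Sum = 81 + 4 = 85

85


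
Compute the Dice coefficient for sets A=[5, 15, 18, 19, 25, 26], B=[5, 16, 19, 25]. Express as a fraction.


A intersect B = [5, 19, 25]
|A intersect B| = 3
|A| = 6, |B| = 4
Dice = 2*3 / (6+4)
= 6 / 10 = 3/5

3/5


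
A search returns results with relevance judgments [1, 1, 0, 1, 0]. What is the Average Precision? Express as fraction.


Computing P@k for each relevant position:
Position 1: relevant, P@1 = 1/1 = 1
Position 2: relevant, P@2 = 2/2 = 1
Position 3: not relevant
Position 4: relevant, P@4 = 3/4 = 3/4
Position 5: not relevant
Sum of P@k = 1 + 1 + 3/4 = 11/4
AP = 11/4 / 3 = 11/12

11/12


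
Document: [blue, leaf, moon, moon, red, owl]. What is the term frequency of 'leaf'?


Document has 6 words
Scanning for 'leaf':
Found at positions: [1]
Count = 1

1


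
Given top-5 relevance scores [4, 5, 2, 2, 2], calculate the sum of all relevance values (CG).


Cumulative Gain = sum of relevance scores
Position 1: rel=4, running sum=4
Position 2: rel=5, running sum=9
Position 3: rel=2, running sum=11
Position 4: rel=2, running sum=13
Position 5: rel=2, running sum=15
CG = 15

15


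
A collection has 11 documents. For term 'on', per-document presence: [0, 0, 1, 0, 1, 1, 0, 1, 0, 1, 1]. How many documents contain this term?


Checking each document for 'on':
Doc 1: absent
Doc 2: absent
Doc 3: present
Doc 4: absent
Doc 5: present
Doc 6: present
Doc 7: absent
Doc 8: present
Doc 9: absent
Doc 10: present
Doc 11: present
df = sum of presences = 0 + 0 + 1 + 0 + 1 + 1 + 0 + 1 + 0 + 1 + 1 = 6

6


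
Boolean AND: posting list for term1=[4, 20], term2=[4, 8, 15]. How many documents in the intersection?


Boolean AND: find intersection of posting lists
term1 docs: [4, 20]
term2 docs: [4, 8, 15]
Intersection: [4]
|intersection| = 1

1


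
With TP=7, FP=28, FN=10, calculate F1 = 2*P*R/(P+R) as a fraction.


F1 = 2 * P * R / (P + R)
P = TP/(TP+FP) = 7/35 = 1/5
R = TP/(TP+FN) = 7/17 = 7/17
2 * P * R = 2 * 1/5 * 7/17 = 14/85
P + R = 1/5 + 7/17 = 52/85
F1 = 14/85 / 52/85 = 7/26

7/26


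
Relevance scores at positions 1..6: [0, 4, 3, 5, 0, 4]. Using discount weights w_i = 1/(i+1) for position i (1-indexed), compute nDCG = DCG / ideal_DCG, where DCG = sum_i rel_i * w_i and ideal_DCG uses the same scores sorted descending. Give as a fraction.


Position discount weights w_i = 1/(i+1) for i=1..6:
Weights = [1/2, 1/3, 1/4, 1/5, 1/6, 1/7]
Actual relevance: [0, 4, 3, 5, 0, 4]
DCG = 0/2 + 4/3 + 3/4 + 5/5 + 0/6 + 4/7 = 307/84
Ideal relevance (sorted desc): [5, 4, 4, 3, 0, 0]
Ideal DCG = 5/2 + 4/3 + 4/4 + 3/5 + 0/6 + 0/7 = 163/30
nDCG = DCG / ideal_DCG = 307/84 / 163/30 = 1535/2282

1535/2282


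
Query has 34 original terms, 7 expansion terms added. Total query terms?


Original terms: 34
Expansion terms: 7
Total = 34 + 7 = 41

41


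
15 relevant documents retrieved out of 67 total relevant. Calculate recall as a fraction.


Recall = retrieved_relevant / total_relevant
= 15 / 67
= 15 / (15 + 52)
= 15/67

15/67


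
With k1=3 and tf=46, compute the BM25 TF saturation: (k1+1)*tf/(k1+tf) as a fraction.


BM25 TF component = (k1+1)*tf / (k1+tf)
k1 = 3, tf = 46
Numerator = (3+1)*46 = 184
Denominator = 3 + 46 = 49
= 184/49 = 184/49

184/49


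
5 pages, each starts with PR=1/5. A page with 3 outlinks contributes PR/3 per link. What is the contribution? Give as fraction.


Initial PR = 1/5 = 1/5
Outlinks = 3
Contribution per link = PR / outlinks
= 1/5 / 3
= 1/15

1/15


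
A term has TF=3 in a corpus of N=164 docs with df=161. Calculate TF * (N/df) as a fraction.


TF * (N/df)
= 3 * (164/161)
= 3 * 164/161
= 492/161

492/161


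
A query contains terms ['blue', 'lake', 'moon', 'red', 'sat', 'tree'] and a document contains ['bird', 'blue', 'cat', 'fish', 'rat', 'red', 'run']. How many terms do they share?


Query terms: ['blue', 'lake', 'moon', 'red', 'sat', 'tree']
Document terms: ['bird', 'blue', 'cat', 'fish', 'rat', 'red', 'run']
Common terms: ['blue', 'red']
Overlap count = 2

2


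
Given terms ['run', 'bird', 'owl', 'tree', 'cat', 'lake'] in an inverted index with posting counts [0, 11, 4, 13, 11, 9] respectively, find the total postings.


Summing posting list sizes:
'run': 0 postings
'bird': 11 postings
'owl': 4 postings
'tree': 13 postings
'cat': 11 postings
'lake': 9 postings
Total = 0 + 11 + 4 + 13 + 11 + 9 = 48

48


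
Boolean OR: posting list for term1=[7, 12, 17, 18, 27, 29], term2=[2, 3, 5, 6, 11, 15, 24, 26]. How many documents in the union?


Boolean OR: find union of posting lists
term1 docs: [7, 12, 17, 18, 27, 29]
term2 docs: [2, 3, 5, 6, 11, 15, 24, 26]
Union: [2, 3, 5, 6, 7, 11, 12, 15, 17, 18, 24, 26, 27, 29]
|union| = 14

14


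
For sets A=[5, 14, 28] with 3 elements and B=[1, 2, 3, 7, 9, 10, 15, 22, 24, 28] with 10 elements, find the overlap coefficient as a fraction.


A intersect B = [28]
|A intersect B| = 1
min(|A|, |B|) = min(3, 10) = 3
Overlap = 1 / 3 = 1/3

1/3


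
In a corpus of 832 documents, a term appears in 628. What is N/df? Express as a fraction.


IDF ratio = N / df
= 832 / 628
= 208/157

208/157


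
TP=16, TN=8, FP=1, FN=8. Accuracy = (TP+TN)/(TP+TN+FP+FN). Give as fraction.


Accuracy = (TP + TN) / (TP + TN + FP + FN)
TP + TN = 16 + 8 = 24
Total = 16 + 8 + 1 + 8 = 33
Accuracy = 24 / 33 = 8/11

8/11


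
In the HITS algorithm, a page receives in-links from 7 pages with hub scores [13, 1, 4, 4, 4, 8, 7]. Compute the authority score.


Authority = sum of hub scores of in-linkers
In-link 1: hub score = 13
In-link 2: hub score = 1
In-link 3: hub score = 4
In-link 4: hub score = 4
In-link 5: hub score = 4
In-link 6: hub score = 8
In-link 7: hub score = 7
Authority = 13 + 1 + 4 + 4 + 4 + 8 + 7 = 41

41


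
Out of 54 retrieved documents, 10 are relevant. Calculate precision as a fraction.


Precision = relevant_retrieved / total_retrieved
= 10 / 54
= 10 / (10 + 44)
= 5/27

5/27


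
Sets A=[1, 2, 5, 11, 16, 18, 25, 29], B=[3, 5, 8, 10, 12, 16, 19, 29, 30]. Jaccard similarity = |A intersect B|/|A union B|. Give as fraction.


A intersect B = [5, 16, 29]
|A intersect B| = 3
A union B = [1, 2, 3, 5, 8, 10, 11, 12, 16, 18, 19, 25, 29, 30]
|A union B| = 14
Jaccard = 3/14 = 3/14

3/14


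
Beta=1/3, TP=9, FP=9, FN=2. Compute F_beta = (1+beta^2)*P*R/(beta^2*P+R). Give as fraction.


P = TP/(TP+FP) = 9/18 = 1/2
R = TP/(TP+FN) = 9/11 = 9/11
beta^2 = 1/3^2 = 1/9
(1 + beta^2) = 10/9
Numerator = (1+beta^2)*P*R = 5/11
Denominator = beta^2*P + R = 1/18 + 9/11 = 173/198
F_beta = 90/173

90/173


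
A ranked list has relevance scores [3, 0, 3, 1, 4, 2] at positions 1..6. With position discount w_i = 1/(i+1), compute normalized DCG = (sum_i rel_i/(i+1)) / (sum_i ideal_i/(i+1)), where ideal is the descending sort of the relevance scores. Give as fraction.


Position discount weights w_i = 1/(i+1) for i=1..6:
Weights = [1/2, 1/3, 1/4, 1/5, 1/6, 1/7]
Actual relevance: [3, 0, 3, 1, 4, 2]
DCG = 3/2 + 0/3 + 3/4 + 1/5 + 4/6 + 2/7 = 1429/420
Ideal relevance (sorted desc): [4, 3, 3, 2, 1, 0]
Ideal DCG = 4/2 + 3/3 + 3/4 + 2/5 + 1/6 + 0/7 = 259/60
nDCG = DCG / ideal_DCG = 1429/420 / 259/60 = 1429/1813

1429/1813


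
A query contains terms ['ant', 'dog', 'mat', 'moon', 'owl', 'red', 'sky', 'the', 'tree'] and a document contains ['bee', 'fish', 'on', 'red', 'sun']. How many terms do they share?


Query terms: ['ant', 'dog', 'mat', 'moon', 'owl', 'red', 'sky', 'the', 'tree']
Document terms: ['bee', 'fish', 'on', 'red', 'sun']
Common terms: ['red']
Overlap count = 1

1


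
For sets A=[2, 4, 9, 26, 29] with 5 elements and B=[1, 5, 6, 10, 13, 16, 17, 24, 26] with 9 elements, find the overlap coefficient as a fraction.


A intersect B = [26]
|A intersect B| = 1
min(|A|, |B|) = min(5, 9) = 5
Overlap = 1 / 5 = 1/5

1/5


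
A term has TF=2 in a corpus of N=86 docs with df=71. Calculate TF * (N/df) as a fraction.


TF * (N/df)
= 2 * (86/71)
= 2 * 86/71
= 172/71

172/71


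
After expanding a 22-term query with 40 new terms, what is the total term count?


Original terms: 22
Expansion terms: 40
Total = 22 + 40 = 62

62


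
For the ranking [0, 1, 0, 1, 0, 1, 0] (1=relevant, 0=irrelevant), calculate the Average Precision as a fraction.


Computing P@k for each relevant position:
Position 1: not relevant
Position 2: relevant, P@2 = 1/2 = 1/2
Position 3: not relevant
Position 4: relevant, P@4 = 2/4 = 1/2
Position 5: not relevant
Position 6: relevant, P@6 = 3/6 = 1/2
Position 7: not relevant
Sum of P@k = 1/2 + 1/2 + 1/2 = 3/2
AP = 3/2 / 3 = 1/2

1/2


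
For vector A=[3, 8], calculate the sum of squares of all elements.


|A|^2 = sum of squared components
A[0]^2 = 3^2 = 9
A[1]^2 = 8^2 = 64
Sum = 9 + 64 = 73

73


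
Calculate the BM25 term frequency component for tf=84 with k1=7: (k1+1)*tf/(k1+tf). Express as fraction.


BM25 TF component = (k1+1)*tf / (k1+tf)
k1 = 7, tf = 84
Numerator = (7+1)*84 = 672
Denominator = 7 + 84 = 91
= 672/91 = 96/13

96/13


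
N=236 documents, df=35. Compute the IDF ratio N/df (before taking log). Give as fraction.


IDF ratio = N / df
= 236 / 35
= 236/35

236/35


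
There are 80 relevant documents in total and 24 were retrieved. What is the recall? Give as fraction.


Recall = retrieved_relevant / total_relevant
= 24 / 80
= 24 / (24 + 56)
= 3/10

3/10


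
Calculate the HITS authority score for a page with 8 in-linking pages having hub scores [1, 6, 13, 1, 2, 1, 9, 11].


Authority = sum of hub scores of in-linkers
In-link 1: hub score = 1
In-link 2: hub score = 6
In-link 3: hub score = 13
In-link 4: hub score = 1
In-link 5: hub score = 2
In-link 6: hub score = 1
In-link 7: hub score = 9
In-link 8: hub score = 11
Authority = 1 + 6 + 13 + 1 + 2 + 1 + 9 + 11 = 44

44


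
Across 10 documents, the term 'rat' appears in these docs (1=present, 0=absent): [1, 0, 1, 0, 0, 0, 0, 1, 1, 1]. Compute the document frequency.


Checking each document for 'rat':
Doc 1: present
Doc 2: absent
Doc 3: present
Doc 4: absent
Doc 5: absent
Doc 6: absent
Doc 7: absent
Doc 8: present
Doc 9: present
Doc 10: present
df = sum of presences = 1 + 0 + 1 + 0 + 0 + 0 + 0 + 1 + 1 + 1 = 5

5


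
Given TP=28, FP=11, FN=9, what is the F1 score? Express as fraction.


F1 = 2 * P * R / (P + R)
P = TP/(TP+FP) = 28/39 = 28/39
R = TP/(TP+FN) = 28/37 = 28/37
2 * P * R = 2 * 28/39 * 28/37 = 1568/1443
P + R = 28/39 + 28/37 = 2128/1443
F1 = 1568/1443 / 2128/1443 = 14/19

14/19


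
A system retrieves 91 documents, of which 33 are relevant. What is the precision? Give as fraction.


Precision = relevant_retrieved / total_retrieved
= 33 / 91
= 33 / (33 + 58)
= 33/91

33/91
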